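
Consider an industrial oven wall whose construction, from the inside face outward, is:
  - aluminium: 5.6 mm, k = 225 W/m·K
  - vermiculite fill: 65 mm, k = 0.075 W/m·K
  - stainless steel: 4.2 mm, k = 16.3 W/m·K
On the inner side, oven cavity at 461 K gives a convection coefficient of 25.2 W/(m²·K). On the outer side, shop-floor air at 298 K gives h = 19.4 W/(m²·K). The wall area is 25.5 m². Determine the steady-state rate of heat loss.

Treating each layer as a thermal resistance in series:
R_inner film = 1/(h_i·A) = 1/(25.2×25.5) = 0.001556 K/W
R_aluminium = L/(kA) = 0.0056/(225×25.5) = 9.76×10^-7 K/W
R_vermiculite fill = L/(kA) = 0.065/(0.075×25.5) = 0.03399 K/W
R_stainless steel = L/(kA) = 0.0042/(16.3×25.5) = 1.01×10^-5 K/W
R_outer film = 1/(h_o·A) = 1/(19.4×25.5) = 0.002021 K/W
R_total = 0.03758 K/W
Q = ΔT / R_total = 163 / 0.03758

Q ≈ 4340 W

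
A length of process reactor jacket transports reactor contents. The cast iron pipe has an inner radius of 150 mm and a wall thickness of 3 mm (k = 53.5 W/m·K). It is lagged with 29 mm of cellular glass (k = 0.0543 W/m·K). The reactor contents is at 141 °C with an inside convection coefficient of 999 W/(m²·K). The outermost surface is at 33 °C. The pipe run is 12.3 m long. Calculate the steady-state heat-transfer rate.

Radial resistances (cylindrical: R_cond = ln(r_o/r_i)/(2πkL), R_conv = 1/(h·2πrL)):
R_inner film = 1/(h_i·2πr₁L) = 1/(999×2π×0.15×12.3) = 8.635×10^-5 K/W
R_cast iron pipe wall = ln(153/150)/(2π×53.5×12.3) = 4.789×10^-6 K/W
R_cellular glass = ln(182/153)/(2π×0.0543×12.3) = 0.04136 K/W
R_total = 0.04145 K/W
Q = ΔT/R_total = 108/0.04145

Q ≈ 2610 W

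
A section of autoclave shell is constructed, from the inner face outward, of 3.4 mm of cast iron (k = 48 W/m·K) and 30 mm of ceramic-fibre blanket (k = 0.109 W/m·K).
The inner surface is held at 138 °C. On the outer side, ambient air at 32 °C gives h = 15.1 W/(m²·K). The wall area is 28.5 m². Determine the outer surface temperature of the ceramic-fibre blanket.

Series thermal resistances:
R_cast iron = L/(kA) = 0.0034/(48×28.5) = 2.485×10^-6 K/W
R_ceramic-fibre blanket = L/(kA) = 0.03/(0.109×28.5) = 0.009657 K/W
R_outer film = 1/(h_o·A) = 1/(15.1×28.5) = 0.002324 K/W
R_total = 0.01198 K/W;  Q = ΔT/R_total = 106/0.01198 = 8846 W
T_interface = T_inner − Q·ΣR(inner→interface) = 138 − 8850×0.00966

T ≈ 52.6 °C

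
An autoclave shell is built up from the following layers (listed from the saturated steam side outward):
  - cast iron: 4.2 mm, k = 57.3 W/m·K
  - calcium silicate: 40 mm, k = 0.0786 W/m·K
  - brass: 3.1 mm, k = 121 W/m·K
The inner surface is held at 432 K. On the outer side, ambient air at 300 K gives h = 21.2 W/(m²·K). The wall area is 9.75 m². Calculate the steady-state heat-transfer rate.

Q ≈ 2310 W

Thermal resistances in series:
R_cast iron = L/(kA) = 0.0042/(57.3×9.75) = 7.518×10^-6 K/W
R_calcium silicate = L/(kA) = 0.04/(0.0786×9.75) = 0.0522 K/W
R_brass = L/(kA) = 0.0031/(121×9.75) = 2.628×10^-6 K/W
R_outer film = 1/(h_o·A) = 1/(21.2×9.75) = 0.004838 K/W
R_total = 0.05704 K/W
Q = ΔT / R_total = 132 / 0.05704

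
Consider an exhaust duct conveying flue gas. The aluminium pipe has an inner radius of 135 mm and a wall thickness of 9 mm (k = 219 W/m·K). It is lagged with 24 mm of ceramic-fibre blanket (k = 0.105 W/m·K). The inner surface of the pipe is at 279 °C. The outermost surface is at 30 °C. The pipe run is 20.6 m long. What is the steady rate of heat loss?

Q ≈ 21900 W

Radial resistances (cylindrical: R_cond = ln(r_o/r_i)/(2πkL), R_conv = 1/(h·2πrL)):
R_aluminium pipe wall = ln(144/135)/(2π×219×20.6) = 2.277×10^-6 K/W
R_ceramic-fibre blanket = ln(168/144)/(2π×0.105×20.6) = 0.01134 K/W
R_total = 0.01134 K/W
Q = ΔT/R_total = 249/0.01134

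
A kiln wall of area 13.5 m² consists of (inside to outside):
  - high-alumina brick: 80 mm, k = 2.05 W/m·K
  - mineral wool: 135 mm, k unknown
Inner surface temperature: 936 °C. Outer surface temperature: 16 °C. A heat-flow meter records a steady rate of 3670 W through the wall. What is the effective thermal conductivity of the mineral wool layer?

k ≈ 0.0404 W/(m·K)

Treating each layer as a thermal resistance in series:
R_high-alumina brick = L/(kA) = 0.08/(2.05×13.5) = 0.002891 K/W
Sum of known resistances R_other = 0.002891 K/W
Total R = ΔT/Q = 920/3670 = 0.2507 K/W
R_mineral wool = R_total − R_other = 0.2478 K/W
k = L/(R·A) = 0.135/(0.2478×13.5)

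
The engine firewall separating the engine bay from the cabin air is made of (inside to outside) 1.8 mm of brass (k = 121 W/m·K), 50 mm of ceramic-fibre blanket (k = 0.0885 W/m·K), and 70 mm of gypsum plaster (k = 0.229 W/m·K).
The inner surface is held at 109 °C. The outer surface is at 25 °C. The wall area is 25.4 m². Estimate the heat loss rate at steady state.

Thermal resistances in series:
R_brass = L/(kA) = 0.0018/(121×25.4) = 5.857×10^-7 K/W
R_ceramic-fibre blanket = L/(kA) = 0.05/(0.0885×25.4) = 0.02224 K/W
R_gypsum plaster = L/(kA) = 0.07/(0.229×25.4) = 0.01203 K/W
R_total = 0.03428 K/W
Q = ΔT / R_total = 84 / 0.03428

Q ≈ 2450 W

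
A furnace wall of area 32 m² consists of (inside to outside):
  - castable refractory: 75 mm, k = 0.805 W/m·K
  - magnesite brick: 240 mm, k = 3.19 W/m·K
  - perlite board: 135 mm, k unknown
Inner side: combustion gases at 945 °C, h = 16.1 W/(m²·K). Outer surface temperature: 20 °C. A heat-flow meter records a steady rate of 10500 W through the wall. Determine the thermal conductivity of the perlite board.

k ≈ 0.0522 W/(m·K)

Thermal resistances in series:
R_inner film = 1/(h_i·A) = 1/(16.1×32) = 0.001941 K/W
R_castable refractory = L/(kA) = 0.075/(0.805×32) = 0.002911 K/W
R_magnesite brick = L/(kA) = 0.24/(3.19×32) = 0.002351 K/W
Sum of known resistances R_other = 0.007204 K/W
Total R = ΔT/Q = 925/10500 = 0.0881 K/W
R_perlite board = R_total − R_other = 0.08089 K/W
k = L/(R·A) = 0.135/(0.08089×32)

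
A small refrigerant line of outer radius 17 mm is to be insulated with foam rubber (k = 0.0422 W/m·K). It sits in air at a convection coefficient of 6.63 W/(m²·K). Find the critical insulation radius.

For a cylinder r_cr = k/h = 0.0422/6.63
r_cr = 6.37 mm; since the bare radius (17 mm) is above r_cr, any added insulation will reduce heat loss.

r_cr ≈ 6.37 mm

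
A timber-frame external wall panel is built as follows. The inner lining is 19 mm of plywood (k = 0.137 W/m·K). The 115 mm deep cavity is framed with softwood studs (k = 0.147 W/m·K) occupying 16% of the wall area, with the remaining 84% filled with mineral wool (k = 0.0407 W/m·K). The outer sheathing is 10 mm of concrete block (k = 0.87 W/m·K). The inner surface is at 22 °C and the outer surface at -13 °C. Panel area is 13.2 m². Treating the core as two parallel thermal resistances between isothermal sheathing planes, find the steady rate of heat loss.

Q ≈ 216 W

Sheathing layers in series; stud and cavity paths in parallel between them.
R_inner = 0.019/(0.137×13.2) = 0.01051 K/W
R_stud  = 0.115/(0.147×0.16×13.2) = 0.3704 K/W
R_cav   = 0.115/(0.0407×0.84×13.2) = 0.2548 K/W
1/R_core = 1/R_stud + 1/R_cav → R_core = 0.151 K/W
R_outer = 0.01/(0.87×13.2) = 8.708×10^-4 K/W
R_total = 0.1623 K/W
Q = ΔT/R_total = 35/0.1623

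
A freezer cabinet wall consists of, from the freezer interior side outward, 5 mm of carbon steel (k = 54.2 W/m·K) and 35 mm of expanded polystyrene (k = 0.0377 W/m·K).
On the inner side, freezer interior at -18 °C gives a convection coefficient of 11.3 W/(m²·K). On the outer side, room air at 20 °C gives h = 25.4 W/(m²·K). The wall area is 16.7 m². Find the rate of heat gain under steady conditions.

Thermal resistances in series:
R_inner film = 1/(h_i·A) = 1/(11.3×16.7) = 0.005299 K/W
R_carbon steel = L/(kA) = 0.005/(54.2×16.7) = 5.524×10^-6 K/W
R_expanded polystyrene = L/(kA) = 0.035/(0.0377×16.7) = 0.05559 K/W
R_outer film = 1/(h_o·A) = 1/(25.4×16.7) = 0.002357 K/W
R_total = 0.06325 K/W
Q = ΔT / R_total = 38 / 0.06325

Q ≈ 601 W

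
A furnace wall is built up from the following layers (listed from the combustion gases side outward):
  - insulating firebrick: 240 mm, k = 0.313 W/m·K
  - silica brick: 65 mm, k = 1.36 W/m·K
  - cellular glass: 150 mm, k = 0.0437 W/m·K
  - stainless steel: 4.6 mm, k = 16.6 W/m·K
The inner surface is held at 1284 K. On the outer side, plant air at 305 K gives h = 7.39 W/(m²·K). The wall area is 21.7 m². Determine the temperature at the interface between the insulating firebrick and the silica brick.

T ≈ 1110 K

Using the resistance-network approach (series):
R_insulating firebrick = L/(kA) = 0.24/(0.313×21.7) = 0.03534 K/W
R_silica brick = L/(kA) = 0.065/(1.36×21.7) = 0.002202 K/W
R_cellular glass = L/(kA) = 0.15/(0.0437×21.7) = 0.1582 K/W
R_stainless steel = L/(kA) = 0.0046/(16.6×21.7) = 1.277×10^-5 K/W
R_outer film = 1/(h_o·A) = 1/(7.39×21.7) = 0.006236 K/W
R_total = 0.202 K/W;  Q = ΔT/R_total = 979/0.202 = 4847 W
T_interface = T_inner − Q·ΣR(inner→interface) = 1284 − 4850×0.03534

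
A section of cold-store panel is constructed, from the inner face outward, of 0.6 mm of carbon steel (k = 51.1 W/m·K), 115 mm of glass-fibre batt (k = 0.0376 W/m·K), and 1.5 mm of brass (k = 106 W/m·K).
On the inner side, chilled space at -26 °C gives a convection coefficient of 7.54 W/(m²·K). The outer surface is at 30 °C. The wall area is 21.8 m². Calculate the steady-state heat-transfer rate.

Q ≈ 383 W

Using the resistance-network approach (series):
R_inner film = 1/(h_i·A) = 1/(7.54×21.8) = 0.006084 K/W
R_carbon steel = L/(kA) = 0.0006/(51.1×21.8) = 5.386×10^-7 K/W
R_glass-fibre batt = L/(kA) = 0.115/(0.0376×21.8) = 0.1403 K/W
R_brass = L/(kA) = 0.0015/(106×21.8) = 6.491×10^-7 K/W
R_total = 0.1464 K/W
Q = ΔT / R_total = 56 / 0.1464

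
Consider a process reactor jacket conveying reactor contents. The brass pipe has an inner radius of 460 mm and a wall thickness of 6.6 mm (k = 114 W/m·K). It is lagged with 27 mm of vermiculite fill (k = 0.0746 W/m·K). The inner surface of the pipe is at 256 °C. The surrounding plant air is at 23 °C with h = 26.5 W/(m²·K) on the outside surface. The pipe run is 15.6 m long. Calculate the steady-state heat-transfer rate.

Radial resistances (cylindrical: R_cond = ln(r_o/r_i)/(2πkL), R_conv = 1/(h·2πrL)):
R_brass pipe wall = ln(466.6/460)/(2π×114×15.6) = 1.275×10^-6 K/W
R_vermiculite fill = ln(493.6/466.6)/(2π×0.0746×15.6) = 0.007693 K/W
R_outer film = 1/(h_o·2πr_oL) = 1/(26.5×2π×0.4936×15.6) = 7.8×10^-4 K/W
R_total = 0.008474 K/W
Q = ΔT/R_total = 233/0.008474

Q ≈ 27500 W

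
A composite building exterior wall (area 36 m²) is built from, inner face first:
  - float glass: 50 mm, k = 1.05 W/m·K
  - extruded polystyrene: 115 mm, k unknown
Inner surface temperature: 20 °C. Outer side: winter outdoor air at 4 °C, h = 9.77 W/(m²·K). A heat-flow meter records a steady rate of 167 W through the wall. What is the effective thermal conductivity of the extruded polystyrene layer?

k ≈ 0.0349 W/(m·K)

Treating each layer as a thermal resistance in series:
R_float glass = L/(kA) = 0.05/(1.05×36) = 0.001323 K/W
R_outer film = 1/(h_o·A) = 1/(9.77×36) = 0.002843 K/W
Sum of known resistances R_other = 0.004166 K/W
Total R = ΔT/Q = 16/167 = 0.09581 K/W
R_extruded polystyrene = R_total − R_other = 0.09164 K/W
k = L/(R·A) = 0.115/(0.09164×36)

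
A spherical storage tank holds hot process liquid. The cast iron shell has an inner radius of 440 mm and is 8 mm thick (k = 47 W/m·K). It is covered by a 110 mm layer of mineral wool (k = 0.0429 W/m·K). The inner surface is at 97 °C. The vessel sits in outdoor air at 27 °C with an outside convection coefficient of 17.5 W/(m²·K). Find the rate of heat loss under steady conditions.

For a spherical shell R = (1/r₁ − 1/r₂)/(4πk); film R = 1/(h·4πr²). In series:
R_cast iron shell = (1/0.44 − 1/0.448)/(4π×47) = 6.872×10^-5 K/W
R_mineral wool = (1/0.448 − 1/0.558)/(4π×0.0429) = 0.8162 K/W
R_outer film = 1/(h·4πr_o²) = 1/(17.5×4π×0.558²) = 0.0146 K/W
R_total = 0.8309 K/W
Q = ΔT/R_total = 70/0.8309

Q ≈ 84.2 W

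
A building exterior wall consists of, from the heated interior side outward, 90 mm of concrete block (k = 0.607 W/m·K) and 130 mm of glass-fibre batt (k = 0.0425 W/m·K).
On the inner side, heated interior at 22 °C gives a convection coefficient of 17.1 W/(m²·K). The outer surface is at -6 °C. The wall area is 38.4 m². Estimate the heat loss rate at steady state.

Q ≈ 329 W

Series thermal resistances:
R_inner film = 1/(h_i·A) = 1/(17.1×38.4) = 0.001523 K/W
R_concrete block = L/(kA) = 0.09/(0.607×38.4) = 0.003861 K/W
R_glass-fibre batt = L/(kA) = 0.13/(0.0425×38.4) = 0.07966 K/W
R_total = 0.08504 K/W
Q = ΔT / R_total = 28 / 0.08504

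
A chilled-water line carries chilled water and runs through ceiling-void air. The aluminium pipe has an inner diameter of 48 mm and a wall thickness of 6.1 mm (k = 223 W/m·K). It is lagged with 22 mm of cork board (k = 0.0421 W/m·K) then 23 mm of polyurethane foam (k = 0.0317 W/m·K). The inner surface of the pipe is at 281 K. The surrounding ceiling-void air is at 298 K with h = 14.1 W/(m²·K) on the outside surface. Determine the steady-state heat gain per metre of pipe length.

q′ ≈ 4.19 W/m

Treating each annulus and film as a series resistance:
R_aluminium pipe wall = ln(30.1/24)/(2π×223×1) = 1.616×10^-4 K/W
R_cork board = ln(52.1/30.1)/(2π×0.0421×1) = 2.074 K/W
R_polyurethane foam = ln(75.1/52.1)/(2π×0.0317×1) = 1.836 K/W
R_outer film = 1/(h_o·2πr_oL) = 1/(14.1×2π×0.0751×1) = 0.1503 K/W
R_total = 4.06 K/W
Q = ΔT/R_total = 17/4.06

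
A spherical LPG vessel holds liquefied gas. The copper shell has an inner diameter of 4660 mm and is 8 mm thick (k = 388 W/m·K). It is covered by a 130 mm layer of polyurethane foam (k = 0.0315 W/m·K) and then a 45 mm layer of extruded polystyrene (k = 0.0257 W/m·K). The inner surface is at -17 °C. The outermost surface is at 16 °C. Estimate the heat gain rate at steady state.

Spherical conduction: R = (1/r_in − 1/r_out)/(4πk) per layer; series-sum.
R_copper shell = (1/2.33 − 1/2.338)/(4π×388) = 3.012×10^-7 K/W
R_polyurethane foam = (1/2.338 − 1/2.468)/(4π×0.0315) = 0.05692 K/W
R_extruded polystyrene = (1/2.468 − 1/2.513)/(4π×0.0257) = 0.02247 K/W
R_total = 0.07938 K/W
Q = ΔT/R_total = 33/0.07938

Q ≈ 416 W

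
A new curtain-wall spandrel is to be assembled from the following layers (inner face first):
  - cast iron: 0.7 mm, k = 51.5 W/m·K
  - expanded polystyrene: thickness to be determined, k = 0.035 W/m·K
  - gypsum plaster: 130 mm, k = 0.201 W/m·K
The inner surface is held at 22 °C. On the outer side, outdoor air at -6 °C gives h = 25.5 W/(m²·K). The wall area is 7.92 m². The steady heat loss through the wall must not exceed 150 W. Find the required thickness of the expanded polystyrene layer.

Model the wall as resistances in series:
R_cast iron = L/(kA) = 0.0007/(51.5×7.92) = 1.716×10^-6 K/W
R_gypsum plaster = L/(kA) = 0.13/(0.201×7.92) = 0.08166 K/W
R_outer film = 1/(h_o·A) = 1/(25.5×7.92) = 0.004951 K/W
Sum of the known resistances R_other = 0.08662 K/W
Required total resistance R_tot = ΔT/Q_allow = 28/150 = 0.1867 K/W
R_expanded polystyrene = R_tot − R_other = 0.1001 K/W
L = R·k·A = 0.1001×0.035×7.92

L ≈ 27.7 mm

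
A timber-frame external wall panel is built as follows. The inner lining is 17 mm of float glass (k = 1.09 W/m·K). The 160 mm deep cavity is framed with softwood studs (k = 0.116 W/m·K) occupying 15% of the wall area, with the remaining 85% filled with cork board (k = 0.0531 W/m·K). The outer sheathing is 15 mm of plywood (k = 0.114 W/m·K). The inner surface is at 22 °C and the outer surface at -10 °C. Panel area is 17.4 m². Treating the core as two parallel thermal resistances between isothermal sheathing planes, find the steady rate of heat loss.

Q ≈ 206 W

Sheathing layers in series; stud and cavity paths in parallel between them.
R_inner = 0.017/(1.09×17.4) = 8.963×10^-4 K/W
R_stud  = 0.16/(0.116×0.15×17.4) = 0.5285 K/W
R_cav   = 0.16/(0.0531×0.85×17.4) = 0.2037 K/W
1/R_core = 1/R_stud + 1/R_cav → R_core = 0.147 K/W
R_outer = 0.015/(0.114×17.4) = 0.007562 K/W
R_total = 0.1555 K/W
Q = ΔT/R_total = 32/0.1555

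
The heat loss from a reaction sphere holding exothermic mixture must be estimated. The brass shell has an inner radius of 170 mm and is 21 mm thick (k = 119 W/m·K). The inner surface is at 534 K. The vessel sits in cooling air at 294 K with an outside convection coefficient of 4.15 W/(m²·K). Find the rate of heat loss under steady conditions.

Q ≈ 456 W

Radial (spherical) resistances in series:
R_brass shell = (1/0.17 − 1/0.191)/(4π×119) = 4.325×10^-4 K/W
R_outer film = 1/(h·4πr_o²) = 1/(4.15×4π×0.191²) = 0.5256 K/W
R_total = 0.5261 K/W
Q = ΔT/R_total = 240/0.5261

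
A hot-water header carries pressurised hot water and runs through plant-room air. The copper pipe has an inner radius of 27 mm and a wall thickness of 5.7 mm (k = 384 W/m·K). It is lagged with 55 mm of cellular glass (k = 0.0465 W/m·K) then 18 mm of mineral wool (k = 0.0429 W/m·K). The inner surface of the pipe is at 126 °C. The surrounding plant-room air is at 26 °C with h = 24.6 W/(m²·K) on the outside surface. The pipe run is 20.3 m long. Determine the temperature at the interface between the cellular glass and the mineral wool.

Cylindrical conduction, so R = ln(r₂/r₁)/(2πkL) per layer, in series:
R_copper pipe wall = ln(32.7/27)/(2π×384×20.3) = 3.911×10^-6 K/W
R_cellular glass = ln(87.7/32.7)/(2π×0.0465×20.3) = 0.1663 K/W
R_mineral wool = ln(105.7/87.7)/(2π×0.0429×20.3) = 0.03412 K/W
R_outer film = 1/(h_o·2πr_oL) = 1/(24.6×2π×0.1057×20.3) = 0.003015 K/W
R_total = 0.2035 K/W
Q = ΔT/R_total = 100/0.2035
Q = 491 W
T_interface = T_inner − Q·ΣR(inner→interface) = 126 − 491×0.1663

T ≈ 44.2 °C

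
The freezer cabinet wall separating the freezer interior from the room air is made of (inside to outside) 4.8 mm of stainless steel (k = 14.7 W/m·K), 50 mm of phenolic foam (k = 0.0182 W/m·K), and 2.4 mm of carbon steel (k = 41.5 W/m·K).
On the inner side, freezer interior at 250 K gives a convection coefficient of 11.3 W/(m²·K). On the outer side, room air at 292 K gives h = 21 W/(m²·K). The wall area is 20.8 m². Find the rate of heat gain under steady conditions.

Q ≈ 303 W

Using the resistance-network approach (series):
R_inner film = 1/(h_i·A) = 1/(11.3×20.8) = 0.004255 K/W
R_stainless steel = L/(kA) = 0.0048/(14.7×20.8) = 1.57×10^-5 K/W
R_phenolic foam = L/(kA) = 0.05/(0.0182×20.8) = 0.1321 K/W
R_carbon steel = L/(kA) = 0.0024/(41.5×20.8) = 2.78×10^-6 K/W
R_outer film = 1/(h_o·A) = 1/(21×20.8) = 0.002289 K/W
R_total = 0.1386 K/W
Q = ΔT / R_total = 42 / 0.1386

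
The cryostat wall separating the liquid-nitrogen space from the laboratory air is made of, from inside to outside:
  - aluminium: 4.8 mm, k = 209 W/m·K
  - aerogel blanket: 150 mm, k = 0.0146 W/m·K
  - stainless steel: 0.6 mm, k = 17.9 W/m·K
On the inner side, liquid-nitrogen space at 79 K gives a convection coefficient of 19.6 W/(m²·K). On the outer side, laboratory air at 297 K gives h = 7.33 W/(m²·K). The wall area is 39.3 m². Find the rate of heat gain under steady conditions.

Thermal resistances in series:
R_inner film = 1/(h_i·A) = 1/(19.6×39.3) = 0.001298 K/W
R_aluminium = L/(kA) = 0.0048/(209×39.3) = 5.844×10^-7 K/W
R_aerogel blanket = L/(kA) = 0.15/(0.0146×39.3) = 0.2614 K/W
R_stainless steel = L/(kA) = 0.0006/(17.9×39.3) = 8.529×10^-7 K/W
R_outer film = 1/(h_o·A) = 1/(7.33×39.3) = 0.003471 K/W
R_total = 0.2662 K/W
Q = ΔT / R_total = 218 / 0.2662

Q ≈ 819 W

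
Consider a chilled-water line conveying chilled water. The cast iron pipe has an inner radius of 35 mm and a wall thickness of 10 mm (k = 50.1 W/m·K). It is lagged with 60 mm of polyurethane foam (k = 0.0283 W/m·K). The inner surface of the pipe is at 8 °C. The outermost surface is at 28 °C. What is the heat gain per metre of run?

q′ ≈ 4.2 W/m

Radial resistances (cylindrical: R_cond = ln(r_o/r_i)/(2πkL), R_conv = 1/(h·2πrL)):
R_cast iron pipe wall = ln(45/35)/(2π×50.1×1) = 7.984×10^-4 K/W
R_polyurethane foam = ln(105/45)/(2π×0.0283×1) = 4.765 K/W
R_total = 4.766 K/W
Q = ΔT/R_total = 20/4.766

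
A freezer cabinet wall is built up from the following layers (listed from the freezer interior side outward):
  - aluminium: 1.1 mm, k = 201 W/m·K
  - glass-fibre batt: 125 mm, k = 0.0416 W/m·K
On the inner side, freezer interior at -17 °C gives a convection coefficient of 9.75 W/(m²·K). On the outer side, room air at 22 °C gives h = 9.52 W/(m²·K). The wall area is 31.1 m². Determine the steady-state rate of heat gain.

Model the wall as resistances in series:
R_inner film = 1/(h_i·A) = 1/(9.75×31.1) = 0.003298 K/W
R_aluminium = L/(kA) = 0.0011/(201×31.1) = 1.76×10^-7 K/W
R_glass-fibre batt = L/(kA) = 0.125/(0.0416×31.1) = 0.09662 K/W
R_outer film = 1/(h_o·A) = 1/(9.52×31.1) = 0.003378 K/W
R_total = 0.1033 K/W
Q = ΔT / R_total = 39 / 0.1033

Q ≈ 378 W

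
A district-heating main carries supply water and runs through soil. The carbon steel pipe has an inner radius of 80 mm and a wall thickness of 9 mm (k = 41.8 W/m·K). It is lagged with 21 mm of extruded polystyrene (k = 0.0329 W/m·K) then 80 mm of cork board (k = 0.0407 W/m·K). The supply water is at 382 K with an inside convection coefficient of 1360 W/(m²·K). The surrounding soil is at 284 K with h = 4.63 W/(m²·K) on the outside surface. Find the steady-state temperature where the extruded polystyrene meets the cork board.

Radial resistances (cylindrical: R_cond = ln(r_o/r_i)/(2πkL), R_conv = 1/(h·2πrL)):
R_inner film = 1/(h_i·2πr₁L) = 1/(1360×2π×0.08×1) = 0.001463 K/W
R_carbon steel pipe wall = ln(89/80)/(2π×41.8×1) = 4.059×10^-4 K/W
R_extruded polystyrene = ln(110/89)/(2π×0.0329×1) = 1.025 K/W
R_cork board = ln(190/110)/(2π×0.0407×1) = 2.137 K/W
R_outer film = 1/(h_o·2πr_oL) = 1/(4.63×2π×0.19×1) = 0.1809 K/W
R_total = 3.345 K/W
Q = ΔT/R_total = 98/3.345
Q = 29.3 W/m
T_interface = T_inner − Q·ΣR(inner→interface) = 382 − 29.3×1.027

T ≈ 352 K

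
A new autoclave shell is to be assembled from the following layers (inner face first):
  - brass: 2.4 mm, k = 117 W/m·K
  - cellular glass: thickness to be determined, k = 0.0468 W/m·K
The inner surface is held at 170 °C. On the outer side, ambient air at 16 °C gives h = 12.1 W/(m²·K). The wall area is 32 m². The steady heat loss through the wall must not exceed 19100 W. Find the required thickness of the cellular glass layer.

Model the wall as resistances in series:
R_brass = L/(kA) = 0.0024/(117×32) = 6.41×10^-7 K/W
R_outer film = 1/(h_o·A) = 1/(12.1×32) = 0.002583 K/W
Sum of the known resistances R_other = 0.002583 K/W
Required total resistance R_tot = ΔT/Q_allow = 154/19100 = 0.008063 K/W
R_cellular glass = R_tot − R_other = 0.00548 K/W
L = R·k·A = 0.00548×0.0468×32

L ≈ 8.21 mm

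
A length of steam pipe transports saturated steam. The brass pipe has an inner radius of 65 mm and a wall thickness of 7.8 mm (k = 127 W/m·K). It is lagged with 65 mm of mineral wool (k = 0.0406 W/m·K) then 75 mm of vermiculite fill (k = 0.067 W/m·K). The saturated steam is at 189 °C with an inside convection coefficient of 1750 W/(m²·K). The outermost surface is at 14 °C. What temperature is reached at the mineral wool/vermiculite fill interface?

T ≈ 65.1 °C

Per-layer cylindrical resistances, series-summed:
R_inner film = 1/(h_i·2πr₁L) = 1/(1750×2π×0.065×1) = 0.001399 K/W
R_brass pipe wall = ln(72.8/65)/(2π×127×1) = 1.42×10^-4 K/W
R_mineral wool = ln(137.8/72.8)/(2π×0.0406×1) = 2.501 K/W
R_vermiculite fill = ln(212.8/137.8)/(2π×0.067×1) = 1.032 K/W
R_total = 3.535 K/W
Q = ΔT/R_total = 175/3.535
Q = 49.5 W/m
T_interface = T_inner − Q·ΣR(inner→interface) = 189 − 49.5×2.503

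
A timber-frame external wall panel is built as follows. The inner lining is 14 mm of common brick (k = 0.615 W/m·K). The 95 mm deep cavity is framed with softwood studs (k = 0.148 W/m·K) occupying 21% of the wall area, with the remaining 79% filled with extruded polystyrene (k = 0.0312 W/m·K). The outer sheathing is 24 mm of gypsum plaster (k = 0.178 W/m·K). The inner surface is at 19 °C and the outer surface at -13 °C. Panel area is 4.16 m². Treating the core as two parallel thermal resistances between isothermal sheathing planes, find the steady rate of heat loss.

Sheathing layers in series; stud and cavity paths in parallel between them.
R_inner = 0.014/(0.615×4.16) = 0.005472 K/W
R_stud  = 0.095/(0.148×0.21×4.16) = 0.7348 K/W
R_cav   = 0.095/(0.0312×0.79×4.16) = 0.9265 K/W
1/R_core = 1/R_stud + 1/R_cav → R_core = 0.4098 K/W
R_outer = 0.024/(0.178×4.16) = 0.03241 K/W
R_total = 0.4477 K/W
Q = ΔT/R_total = 32/0.4477

Q ≈ 71.5 W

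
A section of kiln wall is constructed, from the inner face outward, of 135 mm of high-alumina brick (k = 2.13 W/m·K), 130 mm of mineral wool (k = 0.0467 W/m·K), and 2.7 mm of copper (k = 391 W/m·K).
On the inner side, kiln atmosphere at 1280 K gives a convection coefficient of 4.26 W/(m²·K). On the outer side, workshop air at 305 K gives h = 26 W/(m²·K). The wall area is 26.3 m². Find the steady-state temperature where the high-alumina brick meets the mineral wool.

T ≈ 1190 K

Model the wall as resistances in series:
R_inner film = 1/(h_i·A) = 1/(4.26×26.3) = 0.008926 K/W
R_high-alumina brick = L/(kA) = 0.135/(2.13×26.3) = 0.00241 K/W
R_mineral wool = L/(kA) = 0.13/(0.0467×26.3) = 0.1058 K/W
R_copper = L/(kA) = 0.0027/(391×26.3) = 2.626×10^-7 K/W
R_outer film = 1/(h_o·A) = 1/(26×26.3) = 0.001462 K/W
R_total = 0.1186 K/W;  Q = ΔT/R_total = 975/0.1186 = 8218 W
T_interface = T_inner − Q·ΣR(inner→interface) = 1280 − 8220×0.01134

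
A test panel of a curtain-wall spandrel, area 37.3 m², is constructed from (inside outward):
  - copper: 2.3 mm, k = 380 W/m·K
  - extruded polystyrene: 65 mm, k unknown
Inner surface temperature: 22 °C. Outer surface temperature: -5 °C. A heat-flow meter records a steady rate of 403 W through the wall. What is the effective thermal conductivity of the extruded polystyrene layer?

Thermal resistances in series:
R_copper = L/(kA) = 0.0023/(380×37.3) = 1.623×10^-7 K/W
Sum of known resistances R_other = 1.623×10^-7 K/W
Total R = ΔT/Q = 27/403 = 0.067 K/W
R_extruded polystyrene = R_total − R_other = 0.067 K/W
k = L/(R·A) = 0.065/(0.067×37.3)

k ≈ 0.026 W/(m·K)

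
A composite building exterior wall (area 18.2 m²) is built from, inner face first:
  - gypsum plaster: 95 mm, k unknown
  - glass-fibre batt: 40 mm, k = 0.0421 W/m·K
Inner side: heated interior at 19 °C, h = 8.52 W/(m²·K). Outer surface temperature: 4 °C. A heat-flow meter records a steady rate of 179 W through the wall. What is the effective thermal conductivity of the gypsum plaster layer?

Series thermal resistances:
R_inner film = 1/(h_i·A) = 1/(8.52×18.2) = 0.006449 K/W
R_glass-fibre batt = L/(kA) = 0.04/(0.0421×18.2) = 0.0522 K/W
Sum of known resistances R_other = 0.05865 K/W
Total R = ΔT/Q = 15/179 = 0.0838 K/W
R_gypsum plaster = R_total − R_other = 0.02515 K/W
k = L/(R·A) = 0.095/(0.02515×18.2)

k ≈ 0.208 W/(m·K)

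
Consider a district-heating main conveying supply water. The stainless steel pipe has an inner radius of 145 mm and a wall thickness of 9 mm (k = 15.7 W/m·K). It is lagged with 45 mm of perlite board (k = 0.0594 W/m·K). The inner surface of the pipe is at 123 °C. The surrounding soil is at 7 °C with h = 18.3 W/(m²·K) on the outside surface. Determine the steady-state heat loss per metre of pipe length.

Per-layer cylindrical resistances, series-summed:
R_stainless steel pipe wall = ln(154/145)/(2π×15.7×1) = 6.105×10^-4 K/W
R_perlite board = ln(199/154)/(2π×0.0594×1) = 0.6869 K/W
R_outer film = 1/(h_o·2πr_oL) = 1/(18.3×2π×0.199×1) = 0.0437 K/W
R_total = 0.7312 K/W
Q = ΔT/R_total = 116/0.7312

q′ ≈ 159 W/m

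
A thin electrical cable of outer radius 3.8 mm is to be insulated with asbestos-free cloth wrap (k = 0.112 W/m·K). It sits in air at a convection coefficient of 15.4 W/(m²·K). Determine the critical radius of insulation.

For a cylinder r_cr = k/h = 0.112/15.4
r_cr = 7.27 mm; since the bare radius (3.8 mm) is below r_cr, adding a thin layer of insulation will *increase* heat loss.

r_cr ≈ 7.27 mm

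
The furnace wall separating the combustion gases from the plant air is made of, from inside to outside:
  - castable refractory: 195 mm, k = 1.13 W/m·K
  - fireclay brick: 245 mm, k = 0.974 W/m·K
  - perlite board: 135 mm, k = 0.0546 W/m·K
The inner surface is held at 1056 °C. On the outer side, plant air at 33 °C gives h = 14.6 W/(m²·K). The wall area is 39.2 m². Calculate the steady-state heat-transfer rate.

Q ≈ 13500 W

Treating each layer as a thermal resistance in series:
R_castable refractory = L/(kA) = 0.195/(1.13×39.2) = 0.004402 K/W
R_fireclay brick = L/(kA) = 0.245/(0.974×39.2) = 0.006417 K/W
R_perlite board = L/(kA) = 0.135/(0.0546×39.2) = 0.06307 K/W
R_outer film = 1/(h_o·A) = 1/(14.6×39.2) = 0.001747 K/W
R_total = 0.07564 K/W
Q = ΔT / R_total = 1023 / 0.07564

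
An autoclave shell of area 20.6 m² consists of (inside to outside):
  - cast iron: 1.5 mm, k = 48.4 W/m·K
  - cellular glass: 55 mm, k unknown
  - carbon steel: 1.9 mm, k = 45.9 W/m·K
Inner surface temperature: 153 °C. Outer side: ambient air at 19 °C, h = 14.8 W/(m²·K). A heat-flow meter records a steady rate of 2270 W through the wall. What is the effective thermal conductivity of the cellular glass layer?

k ≈ 0.0479 W/(m·K)

Series thermal resistances:
R_cast iron = L/(kA) = 0.0015/(48.4×20.6) = 1.504×10^-6 K/W
R_carbon steel = L/(kA) = 0.0019/(45.9×20.6) = 2.009×10^-6 K/W
R_outer film = 1/(h_o·A) = 1/(14.8×20.6) = 0.00328 K/W
Sum of known resistances R_other = 0.003283 K/W
Total R = ΔT/Q = 134/2270 = 0.05903 K/W
R_cellular glass = R_total − R_other = 0.05575 K/W
k = L/(R·A) = 0.055/(0.05575×20.6)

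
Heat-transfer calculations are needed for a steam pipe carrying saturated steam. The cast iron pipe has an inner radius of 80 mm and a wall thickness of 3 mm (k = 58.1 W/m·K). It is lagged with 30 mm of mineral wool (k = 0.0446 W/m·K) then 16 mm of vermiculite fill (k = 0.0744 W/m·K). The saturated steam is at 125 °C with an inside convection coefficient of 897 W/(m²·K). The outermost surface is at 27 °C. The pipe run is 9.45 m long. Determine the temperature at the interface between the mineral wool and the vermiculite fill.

T ≈ 47 °C

Treating each annulus and film as a series resistance:
R_inner film = 1/(h_i·2πr₁L) = 1/(897×2π×0.08×9.45) = 2.347×10^-4 K/W
R_cast iron pipe wall = ln(83/80)/(2π×58.1×9.45) = 1.067×10^-5 K/W
R_mineral wool = ln(113/83)/(2π×0.0446×9.45) = 0.1165 K/W
R_vermiculite fill = ln(129/113)/(2π×0.0744×9.45) = 0.02998 K/W
R_total = 0.1467 K/W
Q = ΔT/R_total = 98/0.1467
Q = 668 W
T_interface = T_inner − Q·ΣR(inner→interface) = 125 − 668×0.1168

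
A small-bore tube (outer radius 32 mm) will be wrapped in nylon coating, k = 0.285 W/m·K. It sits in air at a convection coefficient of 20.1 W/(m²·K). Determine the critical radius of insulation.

For a cylinder r_cr = k/h = 0.285/20.1
r_cr = 14.2 mm; since the bare radius (32 mm) is above r_cr, any added insulation will reduce heat loss.

r_cr ≈ 14.2 mm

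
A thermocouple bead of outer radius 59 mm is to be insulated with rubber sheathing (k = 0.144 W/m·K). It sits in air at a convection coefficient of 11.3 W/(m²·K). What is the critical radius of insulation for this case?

r_cr ≈ 25.5 mm

For a sphere r_cr = 2k/h = 2×0.144/11.3
r_cr = 25.5 mm; since the bare radius (59 mm) is above r_cr, any added insulation will reduce heat loss.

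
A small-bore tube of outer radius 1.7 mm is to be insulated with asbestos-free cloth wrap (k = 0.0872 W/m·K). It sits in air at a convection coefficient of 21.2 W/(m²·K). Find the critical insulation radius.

For a cylinder r_cr = k/h = 0.0872/21.2
r_cr = 4.11 mm; since the bare radius (1.7 mm) is below r_cr, adding a thin layer of insulation will *increase* heat loss.

r_cr ≈ 4.11 mm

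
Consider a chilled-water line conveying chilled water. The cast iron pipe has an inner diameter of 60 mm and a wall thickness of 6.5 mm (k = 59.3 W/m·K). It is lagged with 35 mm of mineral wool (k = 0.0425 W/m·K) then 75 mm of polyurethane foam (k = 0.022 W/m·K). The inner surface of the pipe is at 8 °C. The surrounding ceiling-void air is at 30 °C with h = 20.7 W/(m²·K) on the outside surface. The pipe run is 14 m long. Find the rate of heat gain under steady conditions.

Cylindrical conduction, so R = ln(r₂/r₁)/(2πkL) per layer, in series:
R_cast iron pipe wall = ln(36.5/30)/(2π×59.3×14) = 3.76×10^-5 K/W
R_mineral wool = ln(71.5/36.5)/(2π×0.0425×14) = 0.1799 K/W
R_polyurethane foam = ln(146.5/71.5)/(2π×0.022×14) = 0.3707 K/W
R_outer film = 1/(h_o·2πr_oL) = 1/(20.7×2π×0.1465×14) = 0.003749 K/W
R_total = 0.5543 K/W
Q = ΔT/R_total = 22/0.5543

Q ≈ 39.7 W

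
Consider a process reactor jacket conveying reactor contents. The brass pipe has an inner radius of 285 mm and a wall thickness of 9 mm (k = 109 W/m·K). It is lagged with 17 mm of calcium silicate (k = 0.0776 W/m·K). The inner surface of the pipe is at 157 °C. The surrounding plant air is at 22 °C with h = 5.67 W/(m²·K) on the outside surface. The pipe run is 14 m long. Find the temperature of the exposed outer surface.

Per-layer cylindrical resistances, series-summed:
R_brass pipe wall = ln(294/285)/(2π×109×14) = 3.243×10^-6 K/W
R_calcium silicate = ln(311/294)/(2π×0.0776×14) = 0.008235 K/W
R_outer film = 1/(h_o·2πr_oL) = 1/(5.67×2π×0.311×14) = 0.006447 K/W
R_total = 0.01469 K/W
Q = ΔT/R_total = 135/0.01469
Q = 9190 W
T_interface = T_inner − Q·ΣR(inner→interface) = 157 − 9190×0.008238

T ≈ 81.3 °C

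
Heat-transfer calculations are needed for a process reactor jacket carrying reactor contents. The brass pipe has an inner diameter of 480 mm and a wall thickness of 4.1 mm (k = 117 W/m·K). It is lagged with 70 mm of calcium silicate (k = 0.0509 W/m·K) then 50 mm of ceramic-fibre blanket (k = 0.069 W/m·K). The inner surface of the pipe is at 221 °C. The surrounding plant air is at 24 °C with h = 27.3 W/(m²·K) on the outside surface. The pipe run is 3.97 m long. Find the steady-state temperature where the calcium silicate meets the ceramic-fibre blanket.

T ≈ 85.4 °C

Per-layer cylindrical resistances, series-summed:
R_brass pipe wall = ln(244.1/240)/(2π×117×3.97) = 5.804×10^-6 K/W
R_calcium silicate = ln(314.1/244.1)/(2π×0.0509×3.97) = 0.1986 K/W
R_ceramic-fibre blanket = ln(364.1/314.1)/(2π×0.069×3.97) = 0.08582 K/W
R_outer film = 1/(h_o·2πr_oL) = 1/(27.3×2π×0.3641×3.97) = 0.004033 K/W
R_total = 0.2884 K/W
Q = ΔT/R_total = 197/0.2884
Q = 683 W
T_interface = T_inner − Q·ΣR(inner→interface) = 221 − 683×0.1986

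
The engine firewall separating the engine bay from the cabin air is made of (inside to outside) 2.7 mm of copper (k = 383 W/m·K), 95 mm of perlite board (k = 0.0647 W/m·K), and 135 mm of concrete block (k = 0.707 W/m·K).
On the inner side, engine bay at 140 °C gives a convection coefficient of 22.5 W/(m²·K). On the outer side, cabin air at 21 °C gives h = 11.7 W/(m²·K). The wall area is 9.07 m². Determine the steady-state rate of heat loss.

Thermal resistances in series:
R_inner film = 1/(h_i·A) = 1/(22.5×9.07) = 0.0049 K/W
R_copper = L/(kA) = 0.0027/(383×9.07) = 7.772×10^-7 K/W
R_perlite board = L/(kA) = 0.095/(0.0647×9.07) = 0.1619 K/W
R_concrete block = L/(kA) = 0.135/(0.707×9.07) = 0.02105 K/W
R_outer film = 1/(h_o·A) = 1/(11.7×9.07) = 0.009423 K/W
R_total = 0.1973 K/W
Q = ΔT / R_total = 119 / 0.1973

Q ≈ 603 W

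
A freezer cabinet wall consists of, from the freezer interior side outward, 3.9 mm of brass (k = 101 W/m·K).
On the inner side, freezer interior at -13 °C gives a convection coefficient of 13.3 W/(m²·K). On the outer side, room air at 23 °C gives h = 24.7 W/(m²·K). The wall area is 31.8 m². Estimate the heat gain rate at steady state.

Series thermal resistances:
R_inner film = 1/(h_i·A) = 1/(13.3×31.8) = 0.002364 K/W
R_brass = L/(kA) = 0.0039/(101×31.8) = 1.214×10^-6 K/W
R_outer film = 1/(h_o·A) = 1/(24.7×31.8) = 0.001273 K/W
R_total = 0.003639 K/W
Q = ΔT / R_total = 36 / 0.003639

Q ≈ 9890 W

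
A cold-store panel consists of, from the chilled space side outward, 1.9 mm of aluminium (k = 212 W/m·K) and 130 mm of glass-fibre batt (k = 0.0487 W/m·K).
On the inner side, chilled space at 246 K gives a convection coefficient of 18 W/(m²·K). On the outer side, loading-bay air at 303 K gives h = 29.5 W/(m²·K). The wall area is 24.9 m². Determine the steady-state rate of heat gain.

Treating each layer as a thermal resistance in series:
R_inner film = 1/(h_i·A) = 1/(18×24.9) = 0.002231 K/W
R_aluminium = L/(kA) = 0.0019/(212×24.9) = 3.599×10^-7 K/W
R_glass-fibre batt = L/(kA) = 0.13/(0.0487×24.9) = 0.1072 K/W
R_outer film = 1/(h_o·A) = 1/(29.5×24.9) = 0.001361 K/W
R_total = 0.1108 K/W
Q = ΔT / R_total = 57 / 0.1108

Q ≈ 514 W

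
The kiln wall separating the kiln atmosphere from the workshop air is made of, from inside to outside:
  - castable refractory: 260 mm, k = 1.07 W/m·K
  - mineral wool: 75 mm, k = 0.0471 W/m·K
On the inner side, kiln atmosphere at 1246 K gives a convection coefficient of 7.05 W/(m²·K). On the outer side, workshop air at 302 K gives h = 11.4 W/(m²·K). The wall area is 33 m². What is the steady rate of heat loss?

Series thermal resistances:
R_inner film = 1/(h_i·A) = 1/(7.05×33) = 0.004298 K/W
R_castable refractory = L/(kA) = 0.26/(1.07×33) = 0.007363 K/W
R_mineral wool = L/(kA) = 0.075/(0.0471×33) = 0.04825 K/W
R_outer film = 1/(h_o·A) = 1/(11.4×33) = 0.002658 K/W
R_total = 0.06257 K/W
Q = ΔT / R_total = 944 / 0.06257

Q ≈ 15100 W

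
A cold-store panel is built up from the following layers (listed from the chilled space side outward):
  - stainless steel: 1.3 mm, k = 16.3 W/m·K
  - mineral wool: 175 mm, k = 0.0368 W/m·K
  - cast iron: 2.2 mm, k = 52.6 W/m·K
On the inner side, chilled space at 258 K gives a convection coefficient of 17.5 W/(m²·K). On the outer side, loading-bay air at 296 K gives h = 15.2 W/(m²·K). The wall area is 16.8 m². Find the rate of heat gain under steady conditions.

Q ≈ 131 W

Model the wall as resistances in series:
R_inner film = 1/(h_i·A) = 1/(17.5×16.8) = 0.003401 K/W
R_stainless steel = L/(kA) = 0.0013/(16.3×16.8) = 4.747×10^-6 K/W
R_mineral wool = L/(kA) = 0.175/(0.0368×16.8) = 0.2831 K/W
R_cast iron = L/(kA) = 0.0022/(52.6×16.8) = 2.49×10^-6 K/W
R_outer film = 1/(h_o·A) = 1/(15.2×16.8) = 0.003916 K/W
R_total = 0.2904 K/W
Q = ΔT / R_total = 38 / 0.2904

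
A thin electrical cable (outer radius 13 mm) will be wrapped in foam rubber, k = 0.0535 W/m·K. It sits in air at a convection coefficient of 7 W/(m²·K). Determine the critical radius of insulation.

r_cr ≈ 7.64 mm

For a cylinder r_cr = k/h = 0.0535/7
r_cr = 7.64 mm; since the bare radius (13 mm) is above r_cr, any added insulation will reduce heat loss.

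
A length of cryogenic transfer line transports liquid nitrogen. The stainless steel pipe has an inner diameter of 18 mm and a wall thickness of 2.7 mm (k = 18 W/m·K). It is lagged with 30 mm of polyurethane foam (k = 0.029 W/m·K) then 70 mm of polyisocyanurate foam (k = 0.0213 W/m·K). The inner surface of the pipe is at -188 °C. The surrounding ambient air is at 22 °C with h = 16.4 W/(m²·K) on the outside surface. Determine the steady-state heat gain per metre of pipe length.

Cylindrical conduction, so R = ln(r₂/r₁)/(2πkL) per layer, in series:
R_stainless steel pipe wall = ln(11.7/9)/(2π×18×1) = 0.00232 K/W
R_polyurethane foam = ln(41.7/11.7)/(2π×0.029×1) = 6.975 K/W
R_polyisocyanurate foam = ln(111.7/41.7)/(2π×0.0213×1) = 7.362 K/W
R_outer film = 1/(h_o·2πr_oL) = 1/(16.4×2π×0.1117×1) = 0.08688 K/W
R_total = 14.43 K/W
Q = ΔT/R_total = 210/14.43

q′ ≈ 14.6 W/m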